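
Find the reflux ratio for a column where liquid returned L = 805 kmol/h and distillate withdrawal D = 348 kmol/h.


Reflux ratio definition: R = L / D (liquid returned / distillate withdrawn)
L = 805 kmol/h, D = 348 kmol/h
R = 805 / 348 = 2.313

2.313


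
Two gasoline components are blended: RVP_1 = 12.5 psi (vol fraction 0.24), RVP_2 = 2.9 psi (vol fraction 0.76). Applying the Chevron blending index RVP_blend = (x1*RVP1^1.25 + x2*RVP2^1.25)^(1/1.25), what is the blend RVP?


Chevron index: RVP_blend = (sum xi*RVPi^1.25)^(1/1.25)
RVP^1.25 terms: 0.24 * 12.5^1.25 + 0.76 * 2.9^1.25 = 8.51705
RVP_blend = 8.51705^(1/1.25) = 5.549

5.549 psi


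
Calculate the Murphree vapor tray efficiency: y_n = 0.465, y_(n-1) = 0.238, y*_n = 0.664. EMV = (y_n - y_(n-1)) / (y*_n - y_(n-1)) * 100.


Murphree vapor efficiency: EMV = (y_n - y_(n-1)) / (y*_n - y_(n-1)) * 100
EMV = (0.465 - 0.238) / (0.664 - 0.238) * 100 = 0.227 / 0.426 * 100 = 53.29

53.29 %


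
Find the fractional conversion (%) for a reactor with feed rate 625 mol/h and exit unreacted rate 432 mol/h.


X = (F_in - F_out) / F_in * 100
Moles reacted = 625 - 432 = 193
X = 193 / 625 * 100
= 0.3088 * 100
= 30.88 %

30.88 %


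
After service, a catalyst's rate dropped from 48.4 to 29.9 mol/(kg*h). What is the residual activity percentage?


Activity (%) = (rate_used / rate_fresh) * 100
rate_used = 29.9, rate_fresh = 48.4
= (29.9 / 48.4) * 100
= 0.6178 * 100 = 61.78

61.78 %


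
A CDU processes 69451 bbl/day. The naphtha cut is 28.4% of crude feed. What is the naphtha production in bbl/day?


Crude throughput = 69451 bbl/day
Fraction yield = 28.4%
yield = throughput * fraction / 100
yield = 69451 * 28.4 / 100 = 19724.084

19724.084 bbl/day


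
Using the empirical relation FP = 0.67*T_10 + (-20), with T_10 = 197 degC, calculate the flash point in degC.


FP = 0.67 * 197 + (-20) = 111.99

111.99 degC


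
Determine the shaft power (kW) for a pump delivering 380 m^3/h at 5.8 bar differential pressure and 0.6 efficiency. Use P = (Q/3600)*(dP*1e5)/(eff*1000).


Q = 380 / 3600 = 0.105556 m^3/s
P = 0.105556 * (5.8 * 1e5) / 0.6 / 1000 = 102.0

102.0 kW


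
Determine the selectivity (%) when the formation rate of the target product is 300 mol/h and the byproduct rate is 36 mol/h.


Selectivity = desired / (desired + undesired) * 100
Total products = 300 + 36 = 336 mol/h
S = 300 / 336 * 100
= 0.8929 * 100
= 89.29 %

89.29 %


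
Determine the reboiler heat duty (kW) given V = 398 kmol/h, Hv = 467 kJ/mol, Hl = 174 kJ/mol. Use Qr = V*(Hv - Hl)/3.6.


Qr = 398 * (467 - 174) / 3.6 = 398 * 293 / 3.6 = 32390

32390 kW


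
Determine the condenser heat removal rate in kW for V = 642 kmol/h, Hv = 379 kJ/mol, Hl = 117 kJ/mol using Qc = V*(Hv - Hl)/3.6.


Qc = 642 * (379 - 117) / 3.6 = 642 * 262 / 3.6 = 46720

46720 kW


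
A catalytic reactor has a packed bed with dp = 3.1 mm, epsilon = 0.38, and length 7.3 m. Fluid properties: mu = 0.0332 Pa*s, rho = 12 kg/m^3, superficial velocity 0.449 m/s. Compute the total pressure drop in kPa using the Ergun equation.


dp = 3.1 mm = 0.0031 m
Viscous term = 150*0.0332*0.449*(1-0.38)^2 / (0.0031^2*0.38^3) = 1629990
Inertial term = 1.75*12*0.449^2*(1-0.38) / (0.0031*0.38^3) = 15430.9
dP/L = 1629990 + 15430.9 = 1645420 Pa/m
dP = 1645420 * 7.3 / 1000 = 12010 kPa

12010 kPa


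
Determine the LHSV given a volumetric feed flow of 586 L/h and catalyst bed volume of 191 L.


LHSV = volumetric feed rate / catalyst volume
= 586 L/h / 191 L
= 3.068 h^-1

3.068 h^-1


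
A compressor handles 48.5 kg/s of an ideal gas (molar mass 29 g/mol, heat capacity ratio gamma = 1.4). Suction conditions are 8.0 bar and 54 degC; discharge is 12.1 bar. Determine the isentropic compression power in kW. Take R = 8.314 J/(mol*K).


Isentropic work: W = m*(gamma/(gamma-1))*(R*T1/MW)*((P2/P1)^((gamma-1)/gamma) - 1)
T1 = 54 + 273.15 = 327.15 K
Pressure ratio = 12.1 / 8.0 = 1.5125
Exponent = (1.4 - 1)/1.4 = 0.285714
(P2/P1)^exp - 1 = 1.5125^0.285714 - 1 = 0.12549
W = 48.5 * 1.4 / 0.4 * 8.314 * 327.15 / 29 * 0.12549 = 1998

1998 kW


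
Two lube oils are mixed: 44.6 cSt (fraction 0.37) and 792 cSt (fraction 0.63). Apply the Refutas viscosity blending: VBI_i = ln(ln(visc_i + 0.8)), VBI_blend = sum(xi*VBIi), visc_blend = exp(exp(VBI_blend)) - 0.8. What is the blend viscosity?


Refutas method: VBN_i = 14.534*ln(ln(visc_i + 0.8)) + 10.975, blended linearly by mass fraction; since VBN is linear in VBI_i = ln(ln(visc_i + 0.8)) and the fractions sum to 1, blend VBI directly: visc = exp(exp(VBI_blend)) - 0.8
VBI_1 = ln(ln(44.6 + 0.8)) = 1.33907
VBI_2 = ln(ln(792 + 0.8)) = 1.89845
VBI_blend = 0.37 * 1.33907 + 0.63 * 1.89845 = 1.69148
visc_blend = exp(exp(1.69148)) - 0.8 = 226.8

226.8 cSt


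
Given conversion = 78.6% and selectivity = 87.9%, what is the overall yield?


Overall yield = conversion (%) * selectivity (%) / 100
Conversion = 78.6%, Selectivity = 87.9%
Y = 78.6 * 87.9 / 100
= 69.0894 %

69.0894 %


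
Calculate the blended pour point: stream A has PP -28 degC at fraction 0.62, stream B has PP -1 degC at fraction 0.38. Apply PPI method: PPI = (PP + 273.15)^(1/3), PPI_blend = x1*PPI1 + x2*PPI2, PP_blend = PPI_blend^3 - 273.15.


PPI_1 = (-28 + 273.15)^(1/3) = 6.258601
PPI_2 = (-1 + 273.15)^(1/3) = 6.480414
PPI_blend = 0.62 * 6.258601 + 0.38 * 6.480414 = 6.34289
PP_blend = 6.34289^3 - 273.15 = 255.1888 - 273.15 = -17.96

-17.96 degC


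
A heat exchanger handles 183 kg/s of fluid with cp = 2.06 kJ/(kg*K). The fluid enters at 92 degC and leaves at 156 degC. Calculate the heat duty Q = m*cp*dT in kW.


Q = m_dot * cp * delta_T
delta_T = 156 - 92 = 64 K
Q = 183 * 2.06 * 64
= 376.98 * 64
= 24126.72 kW

24126.72 kW


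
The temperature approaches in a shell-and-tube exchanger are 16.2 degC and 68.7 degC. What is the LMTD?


LMTD = (dT1 - dT2) / ln(dT1/dT2)
= (16.2 - 68.7) / ln(16.2 / 68.7) = -52.5 / -1.44474 = 36.34

36.34 degC


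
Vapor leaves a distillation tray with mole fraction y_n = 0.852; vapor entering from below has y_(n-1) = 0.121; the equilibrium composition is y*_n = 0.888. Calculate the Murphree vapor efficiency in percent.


Murphree vapor efficiency: EMV = (y_n - y_(n-1)) / (y*_n - y_(n-1)) * 100
EMV = (0.852 - 0.121) / (0.888 - 0.121) * 100 = 0.731 / 0.767 * 100 = 95.31

95.31 %


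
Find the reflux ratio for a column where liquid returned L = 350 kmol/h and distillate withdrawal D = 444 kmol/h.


Reflux ratio definition: R = L / D (liquid returned / distillate withdrawn)
L = 350 kmol/h, D = 444 kmol/h
R = 350 / 444 = 0.7883

0.7883


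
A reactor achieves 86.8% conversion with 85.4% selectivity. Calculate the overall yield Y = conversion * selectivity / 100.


Overall yield = conversion (%) * selectivity (%) / 100
Conversion = 86.8%, Selectivity = 85.4%
Y = 86.8 * 85.4 / 100
= 74.1272 %

74.1272 %


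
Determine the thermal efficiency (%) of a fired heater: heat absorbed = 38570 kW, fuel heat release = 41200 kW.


Furnace efficiency = Q_absorbed / Q_fuel * 100
= 38570 / 41200 * 100 = 93.62

93.62 %


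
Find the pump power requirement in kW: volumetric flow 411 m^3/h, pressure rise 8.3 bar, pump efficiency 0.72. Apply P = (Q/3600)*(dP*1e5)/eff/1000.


Q = 411 / 3600 = 0.114167 m^3/s
P = 0.114167 * (8.3 * 1e5) / 0.72 / 1000 = 131.6

131.6 kW


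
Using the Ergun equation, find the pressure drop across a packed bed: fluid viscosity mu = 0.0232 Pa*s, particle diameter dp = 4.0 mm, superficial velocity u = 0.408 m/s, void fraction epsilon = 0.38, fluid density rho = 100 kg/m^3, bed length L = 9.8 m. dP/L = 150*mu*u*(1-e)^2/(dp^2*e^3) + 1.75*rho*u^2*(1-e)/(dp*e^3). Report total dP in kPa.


dp = 4.0 mm = 0.004 m
Viscous term = 150*0.0232*0.408*(1-0.38)^2 / (0.004^2*0.38^3) = 621659
Inertial term = 1.75*100*0.408^2*(1-0.38) / (0.004*0.38^3) = 82288.5
dP/L = 621659 + 82288.5 = 703948 Pa/m
dP = 703948 * 9.8 / 1000 = 6899 kPa

6899 kPa


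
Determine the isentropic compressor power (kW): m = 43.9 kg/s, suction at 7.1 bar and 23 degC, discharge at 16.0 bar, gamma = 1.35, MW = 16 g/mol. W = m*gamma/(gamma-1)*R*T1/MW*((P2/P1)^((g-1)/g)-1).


Isentropic work: W = m*(gamma/(gamma-1))*(R*T1/MW)*((P2/P1)^((gamma-1)/gamma) - 1)
T1 = 23 + 273.15 = 296.15 K
Pressure ratio = 16.0 / 7.1 = 2.25352
Exponent = (1.35 - 1)/1.35 = 0.259259
(P2/P1)^exp - 1 = 2.25352^0.259259 - 1 = 0.234476
W = 43.9 * 1.35 / 0.35 * 8.314 * 296.15 / 16 * 0.234476 = 6110

6110 kW


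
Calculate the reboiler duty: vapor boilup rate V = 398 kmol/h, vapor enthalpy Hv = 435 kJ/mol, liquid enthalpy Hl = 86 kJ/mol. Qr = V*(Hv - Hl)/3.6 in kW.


Qr = 398 * (435 - 86) / 3.6 = 398 * 349 / 3.6 = 38580

38580 kW


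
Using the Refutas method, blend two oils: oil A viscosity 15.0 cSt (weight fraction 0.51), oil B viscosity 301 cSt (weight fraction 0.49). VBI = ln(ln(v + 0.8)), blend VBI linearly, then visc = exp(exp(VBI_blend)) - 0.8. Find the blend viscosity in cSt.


Refutas method: VBN_i = 14.534*ln(ln(visc_i + 0.8)) + 10.975, blended linearly by mass fraction; since VBN is linear in VBI_i = ln(ln(visc_i + 0.8)) and the fractions sum to 1, blend VBI directly: visc = exp(exp(VBI_blend)) - 0.8
VBI_1 = ln(ln(15.0 + 0.8)) = 1.01523
VBI_2 = ln(ln(301 + 0.8)) = 1.74218
VBI_blend = 0.51 * 1.01523 + 0.49 * 1.74218 = 1.37144
visc_blend = exp(exp(1.37144)) - 0.8 = 50.67

50.67 cSt


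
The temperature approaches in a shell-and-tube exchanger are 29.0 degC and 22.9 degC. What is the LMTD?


LMTD = (dT1 - dT2) / ln(dT1/dT2)
= (29.0 - 22.9) / ln(29.0 / 22.9) = 6.1 / 0.236159 = 25.83

25.83 degC


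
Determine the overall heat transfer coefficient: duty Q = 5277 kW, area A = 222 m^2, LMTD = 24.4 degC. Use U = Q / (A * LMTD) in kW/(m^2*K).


From Q = U*A*LMTD, U = Q / (A * LMTD)
U = 5277 / (222 * 24.4) = 5277 / 5416.8 = 0.9742

0.9742 kW/(m^2*K)


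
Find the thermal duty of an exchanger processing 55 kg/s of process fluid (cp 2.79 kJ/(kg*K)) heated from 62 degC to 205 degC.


Q = m_dot * cp * delta_T
delta_T = 205 - 62 = 143 K
Q = 55 * 2.79 * 143
= 153.45 * 143
= 21943.35 kW

21943.35 kW


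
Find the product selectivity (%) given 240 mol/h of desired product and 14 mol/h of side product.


Selectivity = desired / (desired + undesired) * 100
Total products = 240 + 14 = 254 mol/h
S = 240 / 254 * 100
= 0.9449 * 100
= 94.49 %

94.49 %


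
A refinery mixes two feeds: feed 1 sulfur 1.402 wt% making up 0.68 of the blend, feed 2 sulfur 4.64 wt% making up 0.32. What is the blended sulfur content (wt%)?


Linear sulfur blending: S_blend = x1*S1 + x2*S2
Contribution 1: 0.68 * 1.402 = 0.95336 wt%
Contribution 2: 0.32 * 4.64 = 1.4848 wt%
S_blend = 0.95336 + 1.4848 = 2.43816

2.43816 wt%


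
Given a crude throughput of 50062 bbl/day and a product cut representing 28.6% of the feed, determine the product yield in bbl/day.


Crude throughput = 50062 bbl/day
Fraction yield = 28.6%
yield = throughput * fraction / 100
yield = 50062 * 28.6 / 100 = 14317.732

14317.732 bbl/day


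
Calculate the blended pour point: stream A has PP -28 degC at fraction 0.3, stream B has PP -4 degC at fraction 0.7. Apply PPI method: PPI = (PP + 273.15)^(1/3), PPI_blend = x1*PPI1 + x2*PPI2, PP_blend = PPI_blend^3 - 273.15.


PPI_1 = (-28 + 273.15)^(1/3) = 6.258601
PPI_2 = (-4 + 273.15)^(1/3) = 6.456514
PPI_blend = 0.3 * 6.258601 + 0.7 * 6.456514 = 6.39714
PP_blend = 6.39714^3 - 273.15 = 261.7927 - 273.15 = -11.36

-11.36 degC


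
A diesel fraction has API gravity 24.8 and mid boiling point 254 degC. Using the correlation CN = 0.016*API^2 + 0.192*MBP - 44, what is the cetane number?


CN = 0.016 * 24.8^2 + 0.192 * 254 - 44
CN = 9.84064 + 48.768 - 44 = 14.60864

14.60864


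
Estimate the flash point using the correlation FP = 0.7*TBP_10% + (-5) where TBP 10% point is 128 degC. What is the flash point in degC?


FP = 0.7 * 128 + (-5) = 84.6

84.6 degC


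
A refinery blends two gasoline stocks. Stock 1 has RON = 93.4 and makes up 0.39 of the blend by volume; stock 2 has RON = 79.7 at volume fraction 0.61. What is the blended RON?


Linear blending: RON_blend = sum(vi * RONi)
Contribution 1: 0.39 * 93.4 = 36.426
Contribution 2: 0.61 * 79.7 = 48.617
RON_blend = 36.426 + 48.617 = 85.043

85.043


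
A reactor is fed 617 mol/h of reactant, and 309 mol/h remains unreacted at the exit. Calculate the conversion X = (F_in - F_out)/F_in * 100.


X = (F_in - F_out) / F_in * 100
Moles reacted = 617 - 309 = 308
X = 308 / 617 * 100
= 0.4992 * 100
= 49.92 %

49.92 %


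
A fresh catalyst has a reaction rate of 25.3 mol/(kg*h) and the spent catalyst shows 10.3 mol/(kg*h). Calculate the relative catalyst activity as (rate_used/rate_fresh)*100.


Activity (%) = (rate_used / rate_fresh) * 100
rate_used = 10.3, rate_fresh = 25.3
= (10.3 / 25.3) * 100
= 0.4071 * 100 = 40.71

40.71 %


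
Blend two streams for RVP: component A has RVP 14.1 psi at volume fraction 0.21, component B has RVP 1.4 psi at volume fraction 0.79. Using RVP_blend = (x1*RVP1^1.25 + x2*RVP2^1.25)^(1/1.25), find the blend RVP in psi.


Chevron index: RVP_blend = (sum xi*RVPi^1.25)^(1/1.25)
RVP^1.25 terms: 0.21 * 14.1^1.25 + 0.79 * 1.4^1.25 = 6.94083
RVP_blend = 6.94083^(1/1.25) = 4.711

4.711 psi


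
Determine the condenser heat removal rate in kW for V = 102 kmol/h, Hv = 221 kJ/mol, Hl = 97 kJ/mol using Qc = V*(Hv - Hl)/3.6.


Qc = 102 * (221 - 97) / 3.6 = 102 * 124 / 3.6 = 3513

3513 kW


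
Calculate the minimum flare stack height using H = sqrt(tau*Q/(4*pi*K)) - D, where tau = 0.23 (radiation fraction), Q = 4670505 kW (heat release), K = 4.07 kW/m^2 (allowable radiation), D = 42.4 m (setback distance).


tau*Q/(4*pi*K) = 0.23 * 4670505 / (4 * pi * 4.07) = 21003.3
sqrt(21003.3) = 144.925
H = 144.925 - 42.4 = 102.5

102.5 m


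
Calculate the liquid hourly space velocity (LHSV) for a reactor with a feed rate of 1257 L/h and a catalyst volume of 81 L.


LHSV = volumetric feed rate / catalyst volume
= 1257 L/h / 81 L
= 15.52 h^-1

15.52 h^-1


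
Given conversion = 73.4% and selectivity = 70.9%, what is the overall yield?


Overall yield = conversion (%) * selectivity (%) / 100
Conversion = 73.4%, Selectivity = 70.9%
Y = 73.4 * 70.9 / 100
= 52.0406 %

52.0406 %


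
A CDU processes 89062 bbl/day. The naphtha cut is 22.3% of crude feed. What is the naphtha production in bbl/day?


Crude throughput = 89062 bbl/day
Fraction yield = 22.3%
yield = throughput * fraction / 100
yield = 89062 * 22.3 / 100 = 19860.826

19860.826 bbl/day


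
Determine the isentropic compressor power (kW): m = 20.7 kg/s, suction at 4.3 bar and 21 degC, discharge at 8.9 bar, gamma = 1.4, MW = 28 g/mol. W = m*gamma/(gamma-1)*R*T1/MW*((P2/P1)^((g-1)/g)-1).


Isentropic work: W = m*(gamma/(gamma-1))*(R*T1/MW)*((P2/P1)^((gamma-1)/gamma) - 1)
T1 = 21 + 273.15 = 294.15 K
Pressure ratio = 8.9 / 4.3 = 2.06977
Exponent = (1.4 - 1)/1.4 = 0.285714
(P2/P1)^exp - 1 = 2.06977^0.285714 - 1 = 0.231015
W = 20.7 * 1.4 / 0.4 * 8.314 * 294.15 / 28 * 0.231015 = 1462

1462 kW


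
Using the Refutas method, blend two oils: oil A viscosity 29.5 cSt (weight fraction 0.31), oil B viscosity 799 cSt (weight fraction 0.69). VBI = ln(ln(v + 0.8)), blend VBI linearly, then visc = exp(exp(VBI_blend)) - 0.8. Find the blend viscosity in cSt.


Refutas method: VBN_i = 14.534*ln(ln(visc_i + 0.8)) + 10.975, blended linearly by mass fraction; since VBN is linear in VBI_i = ln(ln(visc_i + 0.8)) and the fractions sum to 1, blend VBI directly: visc = exp(exp(VBI_blend)) - 0.8
VBI_1 = ln(ln(29.5 + 0.8)) = 1.22705
VBI_2 = ln(ln(799 + 0.8)) = 1.89977
VBI_blend = 0.31 * 1.22705 + 0.69 * 1.89977 = 1.69123
visc_blend = exp(exp(1.69123)) - 0.8 = 226.5

226.5 cSt


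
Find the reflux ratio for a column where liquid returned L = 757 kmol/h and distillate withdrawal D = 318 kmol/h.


Reflux ratio definition: R = L / D (liquid returned / distillate withdrawn)
L = 757 kmol/h, D = 318 kmol/h
R = 757 / 318 = 2.381

2.381


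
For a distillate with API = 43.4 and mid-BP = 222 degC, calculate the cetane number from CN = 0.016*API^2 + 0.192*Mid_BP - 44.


CN = 0.016 * 43.4^2 + 0.192 * 222 - 44
CN = 30.13696 + 42.624 - 44 = 28.76096

28.76096


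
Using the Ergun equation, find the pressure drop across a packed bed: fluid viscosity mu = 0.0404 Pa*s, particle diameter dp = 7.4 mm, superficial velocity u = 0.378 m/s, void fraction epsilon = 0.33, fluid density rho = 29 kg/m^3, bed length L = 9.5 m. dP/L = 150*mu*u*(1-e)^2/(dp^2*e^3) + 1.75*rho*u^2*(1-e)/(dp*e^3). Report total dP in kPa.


dp = 7.4 mm = 0.0074 m
Viscous term = 150*0.0404*0.378*(1-0.33)^2 / (0.0074^2*0.33^3) = 522527
Inertial term = 1.75*29*0.378^2*(1-0.33) / (0.0074*0.33^3) = 18269.3
dP/L = 522527 + 18269.3 = 540796 Pa/m
dP = 540796 * 9.5 / 1000 = 5138 kPa

5138 kPa


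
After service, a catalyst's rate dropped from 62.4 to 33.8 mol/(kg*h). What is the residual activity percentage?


Activity (%) = (rate_used / rate_fresh) * 100
rate_used = 33.8, rate_fresh = 62.4
= (33.8 / 62.4) * 100
= 0.5417 * 100 = 54.17

54.17 %


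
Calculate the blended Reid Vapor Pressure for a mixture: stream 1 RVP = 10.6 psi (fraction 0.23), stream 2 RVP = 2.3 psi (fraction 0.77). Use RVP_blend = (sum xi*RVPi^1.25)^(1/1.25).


Chevron index: RVP_blend = (sum xi*RVPi^1.25)^(1/1.25)
RVP^1.25 terms: 0.23 * 10.6^1.25 + 0.77 * 2.3^1.25 = 6.58004
RVP_blend = 6.58004^(1/1.25) = 4.514

4.514 psi


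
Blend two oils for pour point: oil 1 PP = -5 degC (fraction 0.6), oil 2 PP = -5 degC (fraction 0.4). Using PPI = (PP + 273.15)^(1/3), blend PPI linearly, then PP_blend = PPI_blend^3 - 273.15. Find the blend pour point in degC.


PPI_1 = (-5 + 273.15)^(1/3) = 6.448508
PPI_2 = (-5 + 273.15)^(1/3) = 6.448508
PPI_blend = 0.6 * 6.448508 + 0.4 * 6.448508 = 6.448508
PP_blend = 6.448508^3 - 273.15 = 268.15 - 273.15 = -5

-5 degC


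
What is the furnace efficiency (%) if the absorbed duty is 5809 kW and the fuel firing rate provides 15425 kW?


Furnace efficiency = Q_absorbed / Q_fuel * 100
= 5809 / 15425 * 100 = 37.66

37.66 %


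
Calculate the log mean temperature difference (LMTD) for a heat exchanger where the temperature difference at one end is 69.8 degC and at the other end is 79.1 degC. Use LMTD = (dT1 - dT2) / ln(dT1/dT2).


LMTD = (dT1 - dT2) / ln(dT1/dT2)
= (69.8 - 79.1) / ln(69.8 / 79.1) = -9.3 / -0.125079 = 74.35

74.35 degC


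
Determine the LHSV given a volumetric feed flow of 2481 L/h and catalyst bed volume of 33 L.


LHSV = volumetric feed rate / catalyst volume
= 2481 L/h / 33 L
= 75.18 h^-1

75.18 h^-1


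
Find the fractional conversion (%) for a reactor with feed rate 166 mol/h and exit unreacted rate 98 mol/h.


X = (F_in - F_out) / F_in * 100
Moles reacted = 166 - 98 = 68
X = 68 / 166 * 100
= 0.4096 * 100
= 40.96 %

40.96 %


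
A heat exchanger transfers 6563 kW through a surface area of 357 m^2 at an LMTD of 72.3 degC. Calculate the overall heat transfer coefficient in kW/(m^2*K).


From Q = U*A*LMTD, U = Q / (A * LMTD)
U = 6563 / (357 * 72.3) = 6563 / 25811.1 = 0.2543

0.2543 kW/(m^2*K)


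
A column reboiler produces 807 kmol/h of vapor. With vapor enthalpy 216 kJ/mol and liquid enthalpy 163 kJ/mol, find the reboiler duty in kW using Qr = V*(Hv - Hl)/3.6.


Qr = 807 * (216 - 163) / 3.6 = 807 * 53 / 3.6 = 11880

11880 kW


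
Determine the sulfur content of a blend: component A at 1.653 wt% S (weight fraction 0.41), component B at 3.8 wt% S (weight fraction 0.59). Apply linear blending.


Linear sulfur blending: S_blend = x1*S1 + x2*S2
Contribution 1: 0.41 * 1.653 = 0.67773 wt%
Contribution 2: 0.59 * 3.8 = 2.242 wt%
S_blend = 0.67773 + 2.242 = 2.91973

2.91973 wt%


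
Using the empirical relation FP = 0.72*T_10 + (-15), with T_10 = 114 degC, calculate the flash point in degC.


FP = 0.72 * 114 + (-15) = 67.08

67.08 degC


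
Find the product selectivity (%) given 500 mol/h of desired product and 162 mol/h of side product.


Selectivity = desired / (desired + undesired) * 100
Total products = 500 + 162 = 662 mol/h
S = 500 / 662 * 100
= 0.7553 * 100
= 75.53 %

75.53 %


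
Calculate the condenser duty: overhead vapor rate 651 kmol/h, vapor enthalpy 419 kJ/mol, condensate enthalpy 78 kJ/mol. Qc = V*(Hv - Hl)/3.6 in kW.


Qc = 651 * (419 - 78) / 3.6 = 651 * 341 / 3.6 = 61660

61660 kW


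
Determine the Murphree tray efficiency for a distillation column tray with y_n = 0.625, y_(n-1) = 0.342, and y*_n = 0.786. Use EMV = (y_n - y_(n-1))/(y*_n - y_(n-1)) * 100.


Murphree vapor efficiency: EMV = (y_n - y_(n-1)) / (y*_n - y_(n-1)) * 100
EMV = (0.625 - 0.342) / (0.786 - 0.342) * 100 = 0.283 / 0.444 * 100 = 63.74

63.74 %


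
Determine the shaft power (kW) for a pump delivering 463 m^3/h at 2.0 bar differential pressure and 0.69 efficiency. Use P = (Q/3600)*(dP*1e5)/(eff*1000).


Q = 463 / 3600 = 0.128611 m^3/s
P = 0.128611 * (2.0 * 1e5) / 0.69 / 1000 = 37.28

37.28 kW


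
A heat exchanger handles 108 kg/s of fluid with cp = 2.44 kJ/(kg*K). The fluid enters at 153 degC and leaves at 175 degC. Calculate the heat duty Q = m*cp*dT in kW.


Q = m_dot * cp * delta_T
delta_T = 175 - 153 = 22 K
Q = 108 * 2.44 * 22
= 263.52 * 22
= 5797.44 kW

5797.44 kW


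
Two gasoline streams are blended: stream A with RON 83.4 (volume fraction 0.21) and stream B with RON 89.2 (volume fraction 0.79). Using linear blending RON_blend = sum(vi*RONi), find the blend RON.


Linear blending: RON_blend = sum(vi * RONi)
Contribution 1: 0.21 * 83.4 = 17.514
Contribution 2: 0.79 * 89.2 = 70.468
RON_blend = 17.514 + 70.468 = 87.982

87.982


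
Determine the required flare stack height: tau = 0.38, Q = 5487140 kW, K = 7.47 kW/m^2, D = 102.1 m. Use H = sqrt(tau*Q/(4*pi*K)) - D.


tau*Q/(4*pi*K) = 0.38 * 5487140 / (4 * pi * 7.47) = 22212.6
sqrt(22212.6) = 149.039
H = 149.039 - 102.1 = 46.94

46.94 m


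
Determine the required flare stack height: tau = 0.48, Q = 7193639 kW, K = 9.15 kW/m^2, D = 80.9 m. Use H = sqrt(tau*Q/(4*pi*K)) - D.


tau*Q/(4*pi*K) = 0.48 * 7193639 / (4 * pi * 9.15) = 30030.2
sqrt(30030.2) = 173.292
H = 173.292 - 80.9 = 92.39

92.39 m


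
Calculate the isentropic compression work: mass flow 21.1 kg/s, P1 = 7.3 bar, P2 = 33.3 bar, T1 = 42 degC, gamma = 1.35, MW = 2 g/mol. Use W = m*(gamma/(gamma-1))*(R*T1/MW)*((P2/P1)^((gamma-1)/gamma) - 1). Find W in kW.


Isentropic work: W = m*(gamma/(gamma-1))*(R*T1/MW)*((P2/P1)^((gamma-1)/gamma) - 1)
T1 = 42 + 273.15 = 315.15 K
Pressure ratio = 33.3 / 7.3 = 4.56164
Exponent = (1.35 - 1)/1.35 = 0.259259
(P2/P1)^exp - 1 = 4.56164^0.259259 - 1 = 0.482119
W = 21.1 * 1.35 / 0.35 * 8.314 * 315.15 / 2 * 0.482119 = 51400

51400 kW


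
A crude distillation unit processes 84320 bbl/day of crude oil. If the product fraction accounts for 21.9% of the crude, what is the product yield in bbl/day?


Crude throughput = 84320 bbl/day
Fraction yield = 21.9%
yield = throughput * fraction / 100
yield = 84320 * 21.9 / 100 = 18466.08

18466.08 bbl/day


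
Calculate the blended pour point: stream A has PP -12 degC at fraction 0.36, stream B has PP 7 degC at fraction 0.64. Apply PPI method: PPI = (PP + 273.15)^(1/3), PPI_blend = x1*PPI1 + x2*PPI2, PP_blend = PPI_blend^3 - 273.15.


PPI_1 = (-12 + 273.15)^(1/3) = 6.391901
PPI_2 = (7 + 273.15)^(1/3) = 6.543301
PPI_blend = 0.36 * 6.391901 + 0.64 * 6.543301 = 6.488797
PP_blend = 6.488797^3 - 273.15 = 273.2075 - 273.15 = 0.06

0.06 degC


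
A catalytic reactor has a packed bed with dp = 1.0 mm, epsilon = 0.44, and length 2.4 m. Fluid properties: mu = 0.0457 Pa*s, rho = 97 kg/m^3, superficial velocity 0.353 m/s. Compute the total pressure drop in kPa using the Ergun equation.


dp = 1.0 mm = 0.001 m
Viscous term = 150*0.0457*0.353*(1-0.44)^2 / (0.001^2*0.44^3) = 8908410
Inertial term = 1.75*97*0.353^2*(1-0.44) / (0.001*0.44^3) = 139056
dP/L = 8908410 + 139056 = 9047470 Pa/m
dP = 9047470 * 2.4 / 1000 = 21710 kPa

21710 kPa


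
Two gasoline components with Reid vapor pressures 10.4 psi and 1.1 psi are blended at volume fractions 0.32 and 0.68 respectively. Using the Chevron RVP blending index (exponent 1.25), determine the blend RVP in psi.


Chevron index: RVP_blend = (sum xi*RVPi^1.25)^(1/1.25)
RVP^1.25 terms: 0.32 * 10.4^1.25 + 0.68 * 1.1^1.25 = 6.74246
RVP_blend = 6.74246^(1/1.25) = 4.603

4.603 psi


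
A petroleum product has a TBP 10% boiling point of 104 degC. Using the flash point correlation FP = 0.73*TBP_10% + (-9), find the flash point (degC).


FP = 0.73 * 104 + (-9) = 66.92

66.92 degC


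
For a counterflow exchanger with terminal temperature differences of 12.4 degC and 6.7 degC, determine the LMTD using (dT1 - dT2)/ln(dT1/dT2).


LMTD = (dT1 - dT2) / ln(dT1/dT2)
= (12.4 - 6.7) / ln(12.4 / 6.7) = 5.7 / 0.615589 = 9.259

9.259 degC


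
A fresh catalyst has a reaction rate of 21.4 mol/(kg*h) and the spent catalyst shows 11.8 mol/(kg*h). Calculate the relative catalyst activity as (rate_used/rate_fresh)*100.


Activity (%) = (rate_used / rate_fresh) * 100
rate_used = 11.8, rate_fresh = 21.4
= (11.8 / 21.4) * 100
= 0.5514 * 100 = 55.14

55.14 %


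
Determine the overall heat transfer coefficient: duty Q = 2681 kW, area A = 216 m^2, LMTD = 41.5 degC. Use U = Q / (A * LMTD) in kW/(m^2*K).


From Q = U*A*LMTD, U = Q / (A * LMTD)
U = 2681 / (216 * 41.5) = 2681 / 8964 = 0.2991

0.2991 kW/(m^2*K)


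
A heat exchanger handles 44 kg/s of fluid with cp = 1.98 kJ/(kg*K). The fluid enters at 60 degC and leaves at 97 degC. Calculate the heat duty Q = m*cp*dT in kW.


Q = m_dot * cp * delta_T
delta_T = 97 - 60 = 37 K
Q = 44 * 1.98 * 37
= 87.12 * 37
= 3223.44 kW

3223.44 kW


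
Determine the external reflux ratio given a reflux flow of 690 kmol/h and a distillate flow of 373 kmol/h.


Reflux ratio definition: R = L / D (liquid returned / distillate withdrawn)
L = 690 kmol/h, D = 373 kmol/h
R = 690 / 373 = 1.850

1.850


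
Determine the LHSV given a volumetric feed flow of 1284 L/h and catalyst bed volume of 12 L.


LHSV = volumetric feed rate / catalyst volume
= 1284 L/h / 12 L
= 107.0 h^-1

107.0 h^-1


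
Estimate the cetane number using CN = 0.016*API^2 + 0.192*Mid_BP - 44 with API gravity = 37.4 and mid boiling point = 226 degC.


CN = 0.016 * 37.4^2 + 0.192 * 226 - 44
CN = 22.38016 + 43.392 - 44 = 21.77216

21.77216


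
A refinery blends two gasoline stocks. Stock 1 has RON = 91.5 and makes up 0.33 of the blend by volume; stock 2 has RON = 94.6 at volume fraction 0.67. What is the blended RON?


Linear blending: RON_blend = sum(vi * RONi)
Contribution 1: 0.33 * 91.5 = 30.195
Contribution 2: 0.67 * 94.6 = 63.382
RON_blend = 30.195 + 63.382 = 93.577

93.577


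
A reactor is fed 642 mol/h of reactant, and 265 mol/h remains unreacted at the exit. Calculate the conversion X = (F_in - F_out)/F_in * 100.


X = (F_in - F_out) / F_in * 100
Moles reacted = 642 - 265 = 377
X = 377 / 642 * 100
= 0.5872 * 100
= 58.72 %

58.72 %


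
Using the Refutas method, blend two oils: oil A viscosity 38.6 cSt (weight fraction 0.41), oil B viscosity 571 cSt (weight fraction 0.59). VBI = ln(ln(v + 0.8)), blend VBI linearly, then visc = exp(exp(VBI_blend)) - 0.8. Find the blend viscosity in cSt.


Refutas method: VBN_i = 14.534*ln(ln(visc_i + 0.8)) + 10.975, blended linearly by mass fraction; since VBN is linear in VBI_i = ln(ln(visc_i + 0.8)) and the fractions sum to 1, blend VBI directly: visc = exp(exp(VBI_blend)) - 0.8
VBI_1 = ln(ln(38.6 + 0.8)) = 1.30122
VBI_2 = ln(ln(571 + 0.8)) = 1.84826
VBI_blend = 0.41 * 1.30122 + 0.59 * 1.84826 = 1.62397
visc_blend = exp(exp(1.62397)) - 0.8 = 158.9

158.9 cSt


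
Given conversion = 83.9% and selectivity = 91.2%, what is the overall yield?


Overall yield = conversion (%) * selectivity (%) / 100
Conversion = 83.9%, Selectivity = 91.2%
Y = 83.9 * 91.2 / 100
= 76.5168 %

76.5168 %


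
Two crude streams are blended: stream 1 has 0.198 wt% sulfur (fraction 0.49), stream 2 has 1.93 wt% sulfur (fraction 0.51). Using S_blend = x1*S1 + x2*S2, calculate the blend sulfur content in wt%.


Linear sulfur blending: S_blend = x1*S1 + x2*S2
Contribution 1: 0.49 * 0.198 = 0.09702 wt%
Contribution 2: 0.51 * 1.93 = 0.9843 wt%
S_blend = 0.09702 + 0.9843 = 1.08132

1.08132 wt%


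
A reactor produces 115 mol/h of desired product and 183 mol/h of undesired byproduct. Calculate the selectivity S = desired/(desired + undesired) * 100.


Selectivity = desired / (desired + undesired) * 100
Total products = 115 + 183 = 298 mol/h
S = 115 / 298 * 100
= 0.3859 * 100
= 38.59 %

38.59 %


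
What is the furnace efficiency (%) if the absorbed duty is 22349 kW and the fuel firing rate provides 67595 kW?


Furnace efficiency = Q_absorbed / Q_fuel * 100
= 22349 / 67595 * 100 = 33.06

33.06 %


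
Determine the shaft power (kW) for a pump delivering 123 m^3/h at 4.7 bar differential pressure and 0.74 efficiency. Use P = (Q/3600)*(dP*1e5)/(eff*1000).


Q = 123 / 3600 = 0.0341667 m^3/s
P = 0.0341667 * (4.7 * 1e5) / 0.74 / 1000 = 21.70

21.70 kW


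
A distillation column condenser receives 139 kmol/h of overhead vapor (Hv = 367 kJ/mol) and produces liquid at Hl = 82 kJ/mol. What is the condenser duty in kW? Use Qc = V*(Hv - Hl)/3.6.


Qc = 139 * (367 - 82) / 3.6 = 139 * 285 / 3.6 = 11000

11000 kW


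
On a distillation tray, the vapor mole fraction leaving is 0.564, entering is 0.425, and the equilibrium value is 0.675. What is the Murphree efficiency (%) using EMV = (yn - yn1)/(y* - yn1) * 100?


Murphree vapor efficiency: EMV = (y_n - y_(n-1)) / (y*_n - y_(n-1)) * 100
EMV = (0.564 - 0.425) / (0.675 - 0.425) * 100 = 0.139 / 0.25 * 100 = 55.60

55.60 %


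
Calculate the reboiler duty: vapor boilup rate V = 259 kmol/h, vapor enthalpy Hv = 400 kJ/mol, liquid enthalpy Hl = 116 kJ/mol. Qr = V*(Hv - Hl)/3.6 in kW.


Qr = 259 * (400 - 116) / 3.6 = 259 * 284 / 3.6 = 20430

20430 kW


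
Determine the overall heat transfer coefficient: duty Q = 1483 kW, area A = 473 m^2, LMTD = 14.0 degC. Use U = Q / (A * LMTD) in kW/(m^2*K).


From Q = U*A*LMTD, U = Q / (A * LMTD)
U = 1483 / (473 * 14.0) = 1483 / 6622 = 0.2240

0.2240 kW/(m^2*K)


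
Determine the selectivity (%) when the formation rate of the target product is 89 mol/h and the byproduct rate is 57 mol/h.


Selectivity = desired / (desired + undesired) * 100
Total products = 89 + 57 = 146 mol/h
S = 89 / 146 * 100
= 0.6096 * 100
= 60.96 %

60.96 %


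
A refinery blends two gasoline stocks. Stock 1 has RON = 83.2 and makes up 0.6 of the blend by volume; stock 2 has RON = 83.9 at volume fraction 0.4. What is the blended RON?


Linear blending: RON_blend = sum(vi * RONi)
Contribution 1: 0.6 * 83.2 = 49.92
Contribution 2: 0.4 * 83.9 = 33.56
RON_blend = 49.92 + 33.56 = 83.48

83.48


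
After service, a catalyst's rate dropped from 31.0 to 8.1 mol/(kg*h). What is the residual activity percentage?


Activity (%) = (rate_used / rate_fresh) * 100
rate_used = 8.1, rate_fresh = 31.0
= (8.1 / 31.0) * 100
= 0.2613 * 100 = 26.13

26.13 %


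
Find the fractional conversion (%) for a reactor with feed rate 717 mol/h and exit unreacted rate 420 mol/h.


X = (F_in - F_out) / F_in * 100
Moles reacted = 717 - 420 = 297
X = 297 / 717 * 100
= 0.4142 * 100
= 41.42 %

41.42 %


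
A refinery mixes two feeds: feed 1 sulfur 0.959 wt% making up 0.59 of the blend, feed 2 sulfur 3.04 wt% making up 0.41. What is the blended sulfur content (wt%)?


Linear sulfur blending: S_blend = x1*S1 + x2*S2
Contribution 1: 0.59 * 0.959 = 0.56581 wt%
Contribution 2: 0.41 * 3.04 = 1.2464 wt%
S_blend = 0.56581 + 1.2464 = 1.81221

1.81221 wt%


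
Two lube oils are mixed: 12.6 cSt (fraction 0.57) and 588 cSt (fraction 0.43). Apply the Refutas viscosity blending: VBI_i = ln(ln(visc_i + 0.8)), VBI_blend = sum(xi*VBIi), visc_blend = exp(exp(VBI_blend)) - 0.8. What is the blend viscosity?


Refutas method: VBN_i = 14.534*ln(ln(visc_i + 0.8)) + 10.975, blended linearly by mass fraction; since VBN is linear in VBI_i = ln(ln(visc_i + 0.8)) and the fractions sum to 1, blend VBI directly: visc = exp(exp(VBI_blend)) - 0.8
VBI_1 = ln(ln(12.6 + 0.8)) = 0.953685
VBI_2 = ln(ln(588 + 0.8)) = 1.85287
VBI_blend = 0.57 * 0.953685 + 0.43 * 1.85287 = 1.34033
visc_blend = exp(exp(1.34033)) - 0.8 = 44.82

44.82 cSt


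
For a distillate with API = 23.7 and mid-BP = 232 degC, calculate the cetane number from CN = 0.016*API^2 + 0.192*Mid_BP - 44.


CN = 0.016 * 23.7^2 + 0.192 * 232 - 44
CN = 8.98704 + 44.544 - 44 = 9.53104

9.53104


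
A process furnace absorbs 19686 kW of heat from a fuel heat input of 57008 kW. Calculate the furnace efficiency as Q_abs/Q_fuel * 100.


Furnace efficiency = Q_absorbed / Q_fuel * 100
= 19686 / 57008 * 100 = 34.53

34.53 %


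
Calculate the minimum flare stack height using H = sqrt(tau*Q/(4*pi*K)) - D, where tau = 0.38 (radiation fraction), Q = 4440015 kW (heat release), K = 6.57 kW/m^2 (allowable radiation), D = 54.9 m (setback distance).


tau*Q/(4*pi*K) = 0.38 * 4440015 / (4 * pi * 6.57) = 20435.9
sqrt(20435.9) = 142.954
H = 142.954 - 54.9 = 88.05

88.05 m


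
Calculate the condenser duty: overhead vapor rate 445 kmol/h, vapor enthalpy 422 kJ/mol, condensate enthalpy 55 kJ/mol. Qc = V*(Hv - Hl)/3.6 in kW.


Qc = 445 * (422 - 55) / 3.6 = 445 * 367 / 3.6 = 45370

45370 kW


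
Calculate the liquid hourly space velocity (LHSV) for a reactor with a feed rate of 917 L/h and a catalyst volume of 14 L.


LHSV = volumetric feed rate / catalyst volume
= 917 L/h / 14 L
= 65.50 h^-1

65.50 h^-1


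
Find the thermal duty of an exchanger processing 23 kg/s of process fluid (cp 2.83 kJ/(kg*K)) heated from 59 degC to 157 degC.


Q = m_dot * cp * delta_T
delta_T = 157 - 59 = 98 K
Q = 23 * 2.83 * 98
= 65.09 * 98
= 6378.82 kW

6378.82 kW


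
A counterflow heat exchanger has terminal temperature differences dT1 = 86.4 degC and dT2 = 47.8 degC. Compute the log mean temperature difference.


LMTD = (dT1 - dT2) / ln(dT1/dT2)
= (86.4 - 47.8) / ln(86.4 / 47.8) = 38.6 / 0.591962 = 65.21

65.21 degC


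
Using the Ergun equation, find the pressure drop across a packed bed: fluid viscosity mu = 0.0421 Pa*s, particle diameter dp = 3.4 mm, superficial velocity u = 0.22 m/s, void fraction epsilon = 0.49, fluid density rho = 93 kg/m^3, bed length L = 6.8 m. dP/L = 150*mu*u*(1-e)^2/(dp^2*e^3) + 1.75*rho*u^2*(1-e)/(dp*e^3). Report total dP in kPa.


dp = 3.4 mm = 0.0034 m
Viscous term = 150*0.0421*0.22*(1-0.49)^2 / (0.0034^2*0.49^3) = 265699
Inertial term = 1.75*93*0.22^2*(1-0.49) / (0.0034*0.49^3) = 10043.1
dP/L = 265699 + 10043.1 = 275742 Pa/m
dP = 275742 * 6.8 / 1000 = 1875 kPa

1875 kPa


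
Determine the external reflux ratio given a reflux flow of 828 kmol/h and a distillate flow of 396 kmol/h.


Reflux ratio definition: R = L / D (liquid returned / distillate withdrawn)
L = 828 kmol/h, D = 396 kmol/h
R = 828 / 396 = 2.091

2.091


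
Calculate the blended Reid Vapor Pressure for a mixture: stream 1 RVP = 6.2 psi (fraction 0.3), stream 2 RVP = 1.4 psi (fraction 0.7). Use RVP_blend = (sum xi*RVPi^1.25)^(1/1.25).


Chevron index: RVP_blend = (sum xi*RVPi^1.25)^(1/1.25)
RVP^1.25 terms: 0.3 * 6.2^1.25 + 0.7 * 1.4^1.25 = 4.00102
RVP_blend = 4.00102^(1/1.25) = 3.032

3.032 psi


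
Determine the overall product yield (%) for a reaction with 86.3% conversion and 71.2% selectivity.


Overall yield = conversion (%) * selectivity (%) / 100
Conversion = 86.3%, Selectivity = 71.2%
Y = 86.3 * 71.2 / 100
= 61.4456 %

61.4456 %


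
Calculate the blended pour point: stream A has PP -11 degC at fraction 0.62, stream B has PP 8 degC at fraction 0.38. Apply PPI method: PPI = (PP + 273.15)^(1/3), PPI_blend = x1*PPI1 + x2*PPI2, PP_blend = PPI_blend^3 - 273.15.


PPI_1 = (-11 + 273.15)^(1/3) = 6.400049
PPI_2 = (8 + 273.15)^(1/3) = 6.551077
PPI_blend = 0.62 * 6.400049 + 0.38 * 6.551077 = 6.45744
PP_blend = 6.45744^3 - 273.15 = 269.2658 - 273.15 = -3.88

-3.88 degC


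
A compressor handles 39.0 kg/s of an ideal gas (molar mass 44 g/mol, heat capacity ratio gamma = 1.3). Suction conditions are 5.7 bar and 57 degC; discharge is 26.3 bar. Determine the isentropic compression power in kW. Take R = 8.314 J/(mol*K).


Isentropic work: W = m*(gamma/(gamma-1))*(R*T1/MW)*((P2/P1)^((gamma-1)/gamma) - 1)
T1 = 57 + 273.15 = 330.15 K
Pressure ratio = 26.3 / 5.7 = 4.61404
Exponent = (1.3 - 1)/1.3 = 0.230769
(P2/P1)^exp - 1 = 4.61404^0.230769 - 1 = 0.423146
W = 39.0 * 1.3 / 0.3 * 8.314 * 330.15 / 44 * 0.423146 = 4461

4461 kW


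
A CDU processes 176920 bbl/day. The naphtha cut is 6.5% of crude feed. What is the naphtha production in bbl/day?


Crude throughput = 176920 bbl/day
Fraction yield = 6.5%
yield = throughput * fraction / 100
yield = 176920 * 6.5 / 100 = 11499.8

11499.8 bbl/day


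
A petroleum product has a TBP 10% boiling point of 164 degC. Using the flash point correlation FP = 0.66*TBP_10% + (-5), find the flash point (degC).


FP = 0.66 * 164 + (-5) = 103.24

103.24 degC


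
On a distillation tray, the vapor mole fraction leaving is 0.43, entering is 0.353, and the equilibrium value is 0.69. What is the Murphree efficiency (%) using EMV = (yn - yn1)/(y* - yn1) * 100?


Murphree vapor efficiency: EMV = (y_n - y_(n-1)) / (y*_n - y_(n-1)) * 100
EMV = (0.43 - 0.353) / (0.69 - 0.353) * 100 = 0.077 / 0.337 * 100 = 22.85

22.85 %


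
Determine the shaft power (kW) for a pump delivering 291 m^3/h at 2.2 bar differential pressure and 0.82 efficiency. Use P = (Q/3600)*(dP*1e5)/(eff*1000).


Q = 291 / 3600 = 0.0808333 m^3/s
P = 0.0808333 * (2.2 * 1e5) / 0.82 / 1000 = 21.69

21.69 kW


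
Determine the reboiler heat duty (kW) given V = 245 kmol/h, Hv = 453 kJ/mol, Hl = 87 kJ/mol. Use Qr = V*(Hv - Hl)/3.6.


Qr = 245 * (453 - 87) / 3.6 = 245 * 366 / 3.6 = 24910

24910 kW


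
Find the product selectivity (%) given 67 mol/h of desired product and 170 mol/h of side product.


Selectivity = desired / (desired + undesired) * 100
Total products = 67 + 170 = 237 mol/h
S = 67 / 237 * 100
= 0.2827 * 100
= 28.27 %

28.27 %


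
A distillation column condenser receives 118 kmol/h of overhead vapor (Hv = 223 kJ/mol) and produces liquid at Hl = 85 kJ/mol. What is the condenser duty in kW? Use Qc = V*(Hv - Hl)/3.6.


Qc = 118 * (223 - 85) / 3.6 = 118 * 138 / 3.6 = 4523

4523 kW


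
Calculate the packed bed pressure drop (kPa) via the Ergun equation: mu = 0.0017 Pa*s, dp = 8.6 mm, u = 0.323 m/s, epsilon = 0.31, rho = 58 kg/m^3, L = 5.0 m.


dp = 8.6 mm = 0.0086 m
Viscous term = 150*0.0017*0.323*(1-0.31)^2 / (0.0086^2*0.31^3) = 17797.5
Inertial term = 1.75*58*0.323^2*(1-0.31) / (0.0086*0.31^3) = 28519.2
dP/L = 17797.5 + 28519.2 = 46316.7 Pa/m
dP = 46316.7 * 5.0 / 1000 = 231.6 kPa

231.6 kPa


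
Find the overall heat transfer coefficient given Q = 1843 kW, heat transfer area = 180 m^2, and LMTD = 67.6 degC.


From Q = U*A*LMTD, U = Q / (A * LMTD)
U = 1843 / (180 * 67.6) = 1843 / 12168 = 0.1515

0.1515 kW/(m^2*K)


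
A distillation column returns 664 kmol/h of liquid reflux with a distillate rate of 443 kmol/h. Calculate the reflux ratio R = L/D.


Reflux ratio definition: R = L / D (liquid returned / distillate withdrawn)
L = 664 kmol/h, D = 443 kmol/h
R = 664 / 443 = 1.499

1.499


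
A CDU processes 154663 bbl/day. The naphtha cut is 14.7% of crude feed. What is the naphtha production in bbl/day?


Crude throughput = 154663 bbl/day
Fraction yield = 14.7%
yield = throughput * fraction / 100
yield = 154663 * 14.7 / 100 = 22735.461

22735.461 bbl/day


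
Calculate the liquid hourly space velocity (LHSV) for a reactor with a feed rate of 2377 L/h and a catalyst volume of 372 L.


LHSV = volumetric feed rate / catalyst volume
= 2377 L/h / 372 L
= 6.390 h^-1

6.390 h^-1


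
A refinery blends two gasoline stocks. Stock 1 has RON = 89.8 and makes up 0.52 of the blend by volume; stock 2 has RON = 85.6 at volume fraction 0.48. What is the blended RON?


Linear blending: RON_blend = sum(vi * RONi)
Contribution 1: 0.52 * 89.8 = 46.696
Contribution 2: 0.48 * 85.6 = 41.088
RON_blend = 46.696 + 41.088 = 87.784

87.784
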